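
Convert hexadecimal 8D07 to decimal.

Expand by place value (powers of 16):
Digit values: D = 13
8D07 = 8 × 16^3 + 13 × 16^2 + 0 × 16^1 + 7 × 16^0
= 8 × 4096 + 13 × 256 + 0 × 16 + 7 × 1
= 32768 + 3328 + 0 + 7
= 36103



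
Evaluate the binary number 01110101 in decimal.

Sum of powers of 2 for each 1-bit:
2^0 + 2^2 + 2^4 + 2^5 + 2^6
= 1 + 4 + 16 + 32 + 64
= 117



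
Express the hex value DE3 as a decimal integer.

Expand by place value (powers of 16):
Digit values: D = 13, E = 14
DE3 = 13 × 16^2 + 14 × 16^1 + 3 × 16^0
= 13 × 256 + 14 × 16 + 3 × 1
= 3328 + 224 + 3
= 3555



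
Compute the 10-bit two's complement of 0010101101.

Original: 0010101101
Step 1 - Invert all bits: 1101010010
Step 2 - Add 1: 1101010011
Verification: 0010101101 + 1101010011 = 10000000000; discarding the end carry (carry out of the top bit) leaves the 10-bit value 0000000000, as required for x + (-x)



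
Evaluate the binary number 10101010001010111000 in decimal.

Sum of powers of 2 for each 1-bit:
2^3 + 2^4 + 2^5 + 2^7 + 2^9 + 2^13 + 2^15 + 2^17 + 2^19
= 8 + 16 + 32 + 128 + 512 + 8192 + 32768 + 131072 + 524288
= 697016



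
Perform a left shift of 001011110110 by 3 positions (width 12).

Original: 001011110110 (decimal 758)
Shift left by 3 positions
Append 3 zeros on the right and drop the 3 high bits that overflow the 12-bit width
Result: 011110110000 (decimal 1968)
Equivalent: 758 << 3 = 758 × 2^3 = 6064, truncated to 12 bits = 1968



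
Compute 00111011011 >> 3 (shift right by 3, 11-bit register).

Original: 00111011011 (decimal 475)
Shift right by 3 positions
Drop the 3 low bits; fill with zeros on the left
Result: 00000111011 (decimal 59)
Equivalent: 475 >> 3 = 475 ÷ 2^3 = 59



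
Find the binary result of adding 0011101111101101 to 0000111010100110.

Add column by column from the right: bit + bit + carry-in; write the sum mod 2, carry 1 when the sum is 2 or 3.
carry:  0111111111011000
        0011101111101101
+       0000111010100110
------------------------
       00100101010010011
(the carry out of the leftmost column, 0, becomes the leading bit)
Decimal check:
  0011101111101101 = 8192 + 4096 + 2048 + 512 + 256 + 128 + 64 + 32 + 8 + 4 + 1 = 15341
  0000111010100110 = 2048 + 1024 + 512 + 128 + 32 + 4 + 2 = 3750
  15341 + 3750 = 19091, and 00100101010010011 = 16384 + 2048 + 512 + 128 + 16 + 2 + 1 = 19091 ✓



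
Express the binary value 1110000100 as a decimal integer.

Sum of powers of 2 for each 1-bit:
2^2 + 2^7 + 2^8 + 2^9
= 4 + 128 + 256 + 512
= 900



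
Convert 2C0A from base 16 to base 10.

Expand by place value (powers of 16):
Digit values: C = 12, A = 10
2C0A = 2 × 16^3 + 12 × 16^2 + 0 × 16^1 + 10 × 16^0
= 2 × 4096 + 12 × 256 + 0 × 16 + 10 × 1
= 8192 + 3072 + 0 + 10
= 11274



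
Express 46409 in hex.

Using repeated division by 16 (digits 10–15 are A–F):
46409 ÷ 16 = 2900 remainder 9
2900 ÷ 16 = 181 remainder 4
181 ÷ 16 = 11 remainder 5
11 ÷ 16 = 0 remainder 11 (B)
Reading remainders bottom to top: B549



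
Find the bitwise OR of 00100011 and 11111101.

OR: 1 when either bit is 1
  00100011
| 11111101
----------
  11111111
Decimal: 35 | 253 = 255



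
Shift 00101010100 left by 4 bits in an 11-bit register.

Original: 00101010100 (decimal 340)
Shift left by 4 positions
Append 4 zeros on the right and drop the 4 high bits that overflow the 11-bit width
Result: 10101000000 (decimal 1344)
Equivalent: 340 << 4 = 340 × 2^4 = 5440, truncated to 11 bits = 1344



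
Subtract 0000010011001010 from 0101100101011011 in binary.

Method 1 - Direct subtraction (column by column from the right: bit − bit − borrow-in; if negative, add 2 and borrow 1 from the next column):
borrow: 0000100100000000
        0101100101011011
-       0000010011001010
------------------------
        0101010010010001

Method 2 - Add two's complement:
Two's complement of 0000010011001010: invert → 1111101100110101, add 1 → 1111101100110110
  0101100101011011
+ 1111101100110110
------------------
 10101010010010001  (end carry out of the top bit = 1)
Discarding the end carry: 0101010010010001
Decimal check:
  0101100101011011 = 16384 + 4096 + 2048 + 256 + 64 + 16 + 8 + 2 + 1 = 22875
  0000010011001010 = 1024 + 128 + 64 + 8 + 2 = 1226
  22875 - 1226 = 21649, and 0101010010010001 = 16384 + 4096 + 1024 + 128 + 16 + 1 = 21649 ✓



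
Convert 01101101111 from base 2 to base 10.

Sum of powers of 2 for each 1-bit:
2^0 + 2^1 + 2^2 + 2^3 + 2^5 + 2^6 + 2^8 + 2^9
= 1 + 2 + 4 + 8 + 32 + 64 + 256 + 512
= 879



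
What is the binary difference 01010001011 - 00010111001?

Method 1 - Direct subtraction (column by column from the right: bit − bit − borrow-in; if negative, add 2 and borrow 1 from the next column):
borrow: 01111100000
        01010001011
-       00010111001
-------------------
        00111010010

Method 2 - Add two's complement:
Two's complement of 00010111001: invert → 11101000110, add 1 → 11101000111
  01010001011
+ 11101000111
-------------
 100111010010  (end carry out of the top bit = 1)
Discarding the end carry: 00111010010
Decimal check:
  01010001011 = 512 + 128 + 8 + 2 + 1 = 651
  00010111001 = 128 + 32 + 16 + 8 + 1 = 185
  651 - 185 = 466, and 00111010010 = 256 + 128 + 64 + 16 + 2 = 466 ✓



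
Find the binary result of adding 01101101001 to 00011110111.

Add column by column from the right: bit + bit + carry-in; write the sum mod 2, carry 1 when the sum is 2 or 3.
carry:  11111111110
        01101101001
+       00011110111
-------------------
       010001100000
(the carry out of the leftmost column, 0, becomes the leading bit)
Decimal check:
  01101101001 = 512 + 256 + 64 + 32 + 8 + 1 = 873
  00011110111 = 128 + 64 + 32 + 16 + 4 + 2 + 1 = 247
  873 + 247 = 1120, and 010001100000 = 1024 + 64 + 32 = 1120 ✓



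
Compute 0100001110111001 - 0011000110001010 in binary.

Method 1 - Direct subtraction (column by column from the right: bit − bit − borrow-in; if negative, add 2 and borrow 1 from the next column):
borrow: 0110000000011100
        0100001110111001
-       0011000110001010
------------------------
        0001001000101111

Method 2 - Add two's complement:
Two's complement of 0011000110001010: invert → 1100111001110101, add 1 → 1100111001110110
  0100001110111001
+ 1100111001110110
------------------
 10001001000101111  (end carry out of the top bit = 1)
Discarding the end carry: 0001001000101111
Decimal check:
  0100001110111001 = 16384 + 512 + 256 + 128 + 32 + 16 + 8 + 1 = 17337
  0011000110001010 = 8192 + 4096 + 256 + 128 + 8 + 2 = 12682
  17337 - 12682 = 4655, and 0001001000101111 = 4096 + 512 + 32 + 8 + 4 + 2 + 1 = 4655 ✓



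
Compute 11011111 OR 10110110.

OR: 1 when either bit is 1
  11011111
| 10110110
----------
  11111111
Decimal: 223 | 182 = 255



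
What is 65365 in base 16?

Using repeated division by 16 (digits 10–15 are A–F):
65365 ÷ 16 = 4085 remainder 5
4085 ÷ 16 = 255 remainder 5
255 ÷ 16 = 15 remainder 15 (F)
15 ÷ 16 = 0 remainder 15 (F)
Reading remainders bottom to top: FF55



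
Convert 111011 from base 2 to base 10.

Sum of powers of 2 for each 1-bit:
2^0 + 2^1 + 2^3 + 2^4 + 2^5
= 1 + 2 + 8 + 16 + 32
= 59



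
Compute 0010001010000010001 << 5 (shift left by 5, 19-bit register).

Original: 0010001010000010001 (decimal 70673)
Shift left by 5 positions
Append 5 zeros on the right and drop the 5 high bits that overflow the 19-bit width
Result: 0101000001000100000 (decimal 164384)
Equivalent: 70673 << 5 = 70673 × 2^5 = 2261536, truncated to 19 bits = 164384



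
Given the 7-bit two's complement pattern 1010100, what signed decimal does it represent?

Binary: 1010100
Sign bit: 1 (negative)
Invert: 0101011
Add 1:  0101100
Magnitude: 0101100 = 32 + 8 + 4 = 44
Value: -44



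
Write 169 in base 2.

Using repeated division by 2:
169 ÷ 2 = 84 remainder 1
84 ÷ 2 = 42 remainder 0
42 ÷ 2 = 21 remainder 0
21 ÷ 2 = 10 remainder 1
10 ÷ 2 = 5 remainder 0
5 ÷ 2 = 2 remainder 1
2 ÷ 2 = 1 remainder 0
1 ÷ 2 = 0 remainder 1
Reading remainders bottom to top: 10101001



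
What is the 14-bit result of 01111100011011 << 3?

Original: 01111100011011 (decimal 7963)
Shift left by 3 positions
Append 3 zeros on the right and drop the 3 high bits that overflow the 14-bit width
Result: 11100011011000 (decimal 14552)
Equivalent: 7963 << 3 = 7963 × 2^3 = 63704, truncated to 14 bits = 14552



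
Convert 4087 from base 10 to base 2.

Using repeated division by 2:
4087 ÷ 2 = 2043 remainder 1
2043 ÷ 2 = 1021 remainder 1
1021 ÷ 2 = 510 remainder 1
510 ÷ 2 = 255 remainder 0
255 ÷ 2 = 127 remainder 1
127 ÷ 2 = 63 remainder 1
63 ÷ 2 = 31 remainder 1
31 ÷ 2 = 15 remainder 1
15 ÷ 2 = 7 remainder 1
7 ÷ 2 = 3 remainder 1
3 ÷ 2 = 1 remainder 1
1 ÷ 2 = 0 remainder 1
Reading remainders bottom to top: 111111110111



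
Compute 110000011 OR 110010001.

OR: 1 when either bit is 1
  110000011
| 110010001
-----------
  110010011
Decimal: 387 | 401 = 403



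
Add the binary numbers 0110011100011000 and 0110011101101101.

Add column by column from the right: bit + bit + carry-in; write the sum mod 2, carry 1 when the sum is 2 or 3.
carry:  1100111011110000
        0110011100011000
+       0110011101101101
------------------------
       01100111010000101
(the carry out of the leftmost column, 0, becomes the leading bit)
Decimal check:
  0110011100011000 = 16384 + 8192 + 1024 + 512 + 256 + 16 + 8 = 26392
  0110011101101101 = 16384 + 8192 + 1024 + 512 + 256 + 64 + 32 + 8 + 4 + 1 = 26477
  26392 + 26477 = 52869, and 01100111010000101 = 32768 + 16384 + 2048 + 1024 + 512 + 128 + 4 + 1 = 52869 ✓



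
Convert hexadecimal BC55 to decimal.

Expand by place value (powers of 16):
Digit values: B = 11, C = 12
BC55 = 11 × 16^3 + 12 × 16^2 + 5 × 16^1 + 5 × 16^0
= 11 × 4096 + 12 × 256 + 5 × 16 + 5 × 1
= 45056 + 3072 + 80 + 5
= 48213



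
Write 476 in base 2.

Using repeated division by 2:
476 ÷ 2 = 238 remainder 0
238 ÷ 2 = 119 remainder 0
119 ÷ 2 = 59 remainder 1
59 ÷ 2 = 29 remainder 1
29 ÷ 2 = 14 remainder 1
14 ÷ 2 = 7 remainder 0
7 ÷ 2 = 3 remainder 1
3 ÷ 2 = 1 remainder 1
1 ÷ 2 = 0 remainder 1
Reading remainders bottom to top: 111011100



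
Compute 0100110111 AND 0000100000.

AND: 1 only when both bits are 1
  0100110111
& 0000100000
------------
  0000100000
Decimal: 311 & 32 = 32



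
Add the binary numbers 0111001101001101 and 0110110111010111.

Add column by column from the right: bit + bit + carry-in; write the sum mod 2, carry 1 when the sum is 2 or 3.
carry:  1111111110111110
        0111001101001101
+       0110110111010111
------------------------
       01110000100100100
(the carry out of the leftmost column, 0, becomes the leading bit)
Decimal check:
  0111001101001101 = 16384 + 8192 + 4096 + 512 + 256 + 64 + 8 + 4 + 1 = 29517
  0110110111010111 = 16384 + 8192 + 2048 + 1024 + 256 + 128 + 64 + 16 + 4 + 2 + 1 = 28119
  29517 + 28119 = 57636, and 01110000100100100 = 32768 + 16384 + 8192 + 256 + 32 + 4 = 57636 ✓



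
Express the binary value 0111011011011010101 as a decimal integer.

Sum of powers of 2 for each 1-bit:
2^0 + 2^2 + 2^4 + 2^6 + 2^7 + 2^9 + 2^10 + 2^12 + 2^13 + 2^15 + 2^16 + 2^17
= 1 + 4 + 16 + 64 + 128 + 512 + 1024 + 4096 + 8192 + 32768 + 65536 + 131072
= 243413



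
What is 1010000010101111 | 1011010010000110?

OR: 1 when either bit is 1
  1010000010101111
| 1011010010000110
------------------
  1011010010101111
Decimal: 41135 | 46214 = 46255



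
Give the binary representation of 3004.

Using repeated division by 2:
3004 ÷ 2 = 1502 remainder 0
1502 ÷ 2 = 751 remainder 0
751 ÷ 2 = 375 remainder 1
375 ÷ 2 = 187 remainder 1
187 ÷ 2 = 93 remainder 1
93 ÷ 2 = 46 remainder 1
46 ÷ 2 = 23 remainder 0
23 ÷ 2 = 11 remainder 1
11 ÷ 2 = 5 remainder 1
5 ÷ 2 = 2 remainder 1
2 ÷ 2 = 1 remainder 0
1 ÷ 2 = 0 remainder 1
Reading remainders bottom to top: 101110111100



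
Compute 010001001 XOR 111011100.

XOR: 1 when bits differ
  010001001
^ 111011100
-----------
  101010101
Decimal: 137 ^ 476 = 341



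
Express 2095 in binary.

Using repeated division by 2:
2095 ÷ 2 = 1047 remainder 1
1047 ÷ 2 = 523 remainder 1
523 ÷ 2 = 261 remainder 1
261 ÷ 2 = 130 remainder 1
130 ÷ 2 = 65 remainder 0
65 ÷ 2 = 32 remainder 1
32 ÷ 2 = 16 remainder 0
16 ÷ 2 = 8 remainder 0
8 ÷ 2 = 4 remainder 0
4 ÷ 2 = 2 remainder 0
2 ÷ 2 = 1 remainder 0
1 ÷ 2 = 0 remainder 1
Reading remainders bottom to top: 100000101111



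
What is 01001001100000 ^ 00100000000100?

XOR: 1 when bits differ
  01001001100000
^ 00100000000100
----------------
  01101001100100
Decimal: 4704 ^ 2052 = 6756



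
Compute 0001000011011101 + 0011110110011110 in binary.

Add column by column from the right: bit + bit + carry-in; write the sum mod 2, carry 1 when the sum is 2 or 3.
carry:  0110001100111000
        0001000011011101
+       0011110110011110
------------------------
       00100111001111011
(the carry out of the leftmost column, 0, becomes the leading bit)
Decimal check:
  0001000011011101 = 4096 + 128 + 64 + 16 + 8 + 4 + 1 = 4317
  0011110110011110 = 8192 + 4096 + 2048 + 1024 + 256 + 128 + 16 + 8 + 4 + 2 = 15774
  4317 + 15774 = 20091, and 00100111001111011 = 16384 + 2048 + 1024 + 512 + 64 + 32 + 16 + 8 + 2 + 1 = 20091 ✓



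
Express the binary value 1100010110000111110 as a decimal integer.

Sum of powers of 2 for each 1-bit:
2^1 + 2^2 + 2^3 + 2^4 + 2^5 + 2^10 + 2^11 + 2^13 + 2^17 + 2^18
= 2 + 4 + 8 + 16 + 32 + 1024 + 2048 + 8192 + 131072 + 262144
= 404542



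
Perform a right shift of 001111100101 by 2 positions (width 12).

Original: 001111100101 (decimal 997)
Shift right by 2 positions
Drop the 2 low bits; fill with zeros on the left
Result: 000011111001 (decimal 249)
Equivalent: 997 >> 2 = 997 ÷ 2^2 = 249



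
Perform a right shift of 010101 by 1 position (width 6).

Original: 010101 (decimal 21)
Shift right by 1 position
Drop the 1 low bit; fill with zero on the left
Result: 001010 (decimal 10)
Equivalent: 21 >> 1 = 21 ÷ 2^1 = 10



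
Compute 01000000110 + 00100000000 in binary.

Add column by column from the right: bit + bit + carry-in; write the sum mod 2, carry 1 when the sum is 2 or 3.
carry:  00000000000
        01000000110
+       00100000000
-------------------
       001100000110
(the carry out of the leftmost column, 0, becomes the leading bit)
Decimal check:
  01000000110 = 512 + 4 + 2 = 518
  00100000000 = 256
  518 + 256 = 774, and 001100000110 = 512 + 256 + 4 + 2 = 774 ✓



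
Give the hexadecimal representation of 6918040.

Using repeated division by 16 (digits 10–15 are A–F):
6918040 ÷ 16 = 432377 remainder 8
432377 ÷ 16 = 27023 remainder 9
27023 ÷ 16 = 1688 remainder 15 (F)
1688 ÷ 16 = 105 remainder 8
105 ÷ 16 = 6 remainder 9
6 ÷ 16 = 0 remainder 6
Reading remainders bottom to top: 698F98



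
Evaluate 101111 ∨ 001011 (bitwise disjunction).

OR: 1 when either bit is 1
  101111
| 001011
--------
  101111
Decimal: 47 | 11 = 47



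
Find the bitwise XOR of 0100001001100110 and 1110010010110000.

XOR: 1 when bits differ
  0100001001100110
^ 1110010010110000
------------------
  1010011011010110
Decimal: 16998 ^ 58544 = 42710



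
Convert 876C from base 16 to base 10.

Expand by place value (powers of 16):
Digit values: C = 12
876C = 8 × 16^3 + 7 × 16^2 + 6 × 16^1 + 12 × 16^0
= 8 × 4096 + 7 × 256 + 6 × 16 + 12 × 1
= 32768 + 1792 + 96 + 12
= 34668



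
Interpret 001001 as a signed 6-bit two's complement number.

Binary: 001001
Sign bit: 0 (non-negative)
Read directly as an unsigned value:
001001 = 8 + 1 = 9
Value: 9



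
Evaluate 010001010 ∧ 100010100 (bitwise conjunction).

AND: 1 only when both bits are 1
  010001010
& 100010100
-----------
  000000000
Decimal: 138 & 276 = 0



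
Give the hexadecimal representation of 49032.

Using repeated division by 16 (digits 10–15 are A–F):
49032 ÷ 16 = 3064 remainder 8
3064 ÷ 16 = 191 remainder 8
191 ÷ 16 = 11 remainder 15 (F)
11 ÷ 16 = 0 remainder 11 (B)
Reading remainders bottom to top: BF88



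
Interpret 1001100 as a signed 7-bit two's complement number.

Binary: 1001100
Sign bit: 1 (negative)
Invert: 0110011
Add 1:  0110100
Magnitude: 0110100 = 32 + 16 + 4 = 52
Value: -52



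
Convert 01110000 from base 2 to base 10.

Sum of powers of 2 for each 1-bit:
2^4 + 2^5 + 2^6
= 16 + 32 + 64
= 112



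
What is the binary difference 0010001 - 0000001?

Method 1 - Direct subtraction (column by column from the right: bit − bit − borrow-in; if negative, add 2 and borrow 1 from the next column):
borrow: 0000000
        0010001
-       0000001
---------------
        0010000

Method 2 - Add two's complement:
Two's complement of 0000001: invert → 1111110, add 1 → 1111111
  0010001
+ 1111111
---------
 10010000  (end carry out of the top bit = 1)
Discarding the end carry: 0010000
Decimal check:
  0010001 = 16 + 1 = 17
  0000001 = 1
  17 - 1 = 16, and 0010000 = 16 ✓



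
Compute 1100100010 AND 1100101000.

AND: 1 only when both bits are 1
  1100100010
& 1100101000
------------
  1100100000
Decimal: 802 & 808 = 800



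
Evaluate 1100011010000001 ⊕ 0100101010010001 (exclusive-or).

XOR: 1 when bits differ
  1100011010000001
^ 0100101010010001
------------------
  1000110000010000
Decimal: 50817 ^ 19089 = 35856



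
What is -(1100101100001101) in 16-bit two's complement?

Original (sign bit 1, negative): 1100101100001101
Step 1 - Invert all bits: 0011010011110010
Step 2 - Add 1: 0011010011110011
Verification: 1100101100001101 + 0011010011110011 = 10000000000000000; discarding the end carry (carry out of the top bit) leaves the 16-bit value 0000000000000000, as required for x + (-x)



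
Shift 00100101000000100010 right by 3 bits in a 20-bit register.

Original: 00100101000000100010 (decimal 151586)
Shift right by 3 positions
Drop the 3 low bits; fill with zeros on the left
Result: 00000100101000000100 (decimal 18948)
Equivalent: 151586 >> 3 = 151586 ÷ 2^3 = 18948



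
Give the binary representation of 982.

Using repeated division by 2:
982 ÷ 2 = 491 remainder 0
491 ÷ 2 = 245 remainder 1
245 ÷ 2 = 122 remainder 1
122 ÷ 2 = 61 remainder 0
61 ÷ 2 = 30 remainder 1
30 ÷ 2 = 15 remainder 0
15 ÷ 2 = 7 remainder 1
7 ÷ 2 = 3 remainder 1
3 ÷ 2 = 1 remainder 1
1 ÷ 2 = 0 remainder 1
Reading remainders bottom to top: 1111010110



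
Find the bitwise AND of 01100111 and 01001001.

AND: 1 only when both bits are 1
  01100111
& 01001001
----------
  01000001
Decimal: 103 & 73 = 65



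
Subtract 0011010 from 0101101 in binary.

Method 1 - Direct subtraction (column by column from the right: bit − bit − borrow-in; if negative, add 2 and borrow 1 from the next column):
borrow: 0100100
        0101101
-       0011010
---------------
        0010011

Method 2 - Add two's complement:
Two's complement of 0011010: invert → 1100101, add 1 → 1100110
  0101101
+ 1100110
---------
 10010011  (end carry out of the top bit = 1)
Discarding the end carry: 0010011
Decimal check:
  0101101 = 32 + 8 + 4 + 1 = 45
  0011010 = 16 + 8 + 2 = 26
  45 - 26 = 19, and 0010011 = 16 + 2 + 1 = 19 ✓



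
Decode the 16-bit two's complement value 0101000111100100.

Binary: 0101000111100100
Sign bit: 0 (non-negative)
Read directly as an unsigned value:
0101000111100100 = 16384 + 4096 + 256 + 128 + 64 + 32 + 4 = 20964
Value: 20964



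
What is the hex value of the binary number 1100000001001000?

Group into 4-bit nibbles from right:
  1100 = C
  0000 = 0
  0100 = 4
  1000 = 8
Result: C048



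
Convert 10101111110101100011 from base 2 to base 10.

Sum of powers of 2 for each 1-bit:
2^0 + 2^1 + 2^5 + 2^6 + 2^8 + 2^10 + 2^11 + 2^12 + 2^13 + 2^14 + 2^15 + 2^17 + 2^19
= 1 + 2 + 32 + 64 + 256 + 1024 + 2048 + 4096 + 8192 + 16384 + 32768 + 131072 + 524288
= 720227



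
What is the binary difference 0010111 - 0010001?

Method 1 - Direct subtraction (column by column from the right: bit − bit − borrow-in; if negative, add 2 and borrow 1 from the next column):
borrow: 0000000
        0010111
-       0010001
---------------
        0000110

Method 2 - Add two's complement:
Two's complement of 0010001: invert → 1101110, add 1 → 1101111
  0010111
+ 1101111
---------
 10000110  (end carry out of the top bit = 1)
Discarding the end carry: 0000110
Decimal check:
  0010111 = 16 + 4 + 2 + 1 = 23
  0010001 = 16 + 1 = 17
  23 - 17 = 6, and 0000110 = 4 + 2 = 6 ✓



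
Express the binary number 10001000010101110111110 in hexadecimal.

Group into 4-bit nibbles from right:
  0100 = 4
  0100 = 4
  0010 = 2
  1011 = B
  1011 = B
  1110 = E
Result: 442BBE



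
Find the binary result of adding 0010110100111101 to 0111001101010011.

Add column by column from the right: bit + bit + carry-in; write the sum mod 2, carry 1 when the sum is 2 or 3.
carry:  1111111011111110
        0010110100111101
+       0111001101010011
------------------------
       01010000010010000
(the carry out of the leftmost column, 0, becomes the leading bit)
Decimal check:
  0010110100111101 = 8192 + 2048 + 1024 + 256 + 32 + 16 + 8 + 4 + 1 = 11581
  0111001101010011 = 16384 + 8192 + 4096 + 512 + 256 + 64 + 16 + 2 + 1 = 29523
  11581 + 29523 = 41104, and 01010000010010000 = 32768 + 8192 + 128 + 16 = 41104 ✓



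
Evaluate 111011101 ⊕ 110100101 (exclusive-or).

XOR: 1 when bits differ
  111011101
^ 110100101
-----------
  001111000
Decimal: 477 ^ 421 = 120



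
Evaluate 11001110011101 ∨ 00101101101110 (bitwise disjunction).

OR: 1 when either bit is 1
  11001110011101
| 00101101101110
----------------
  11101111111111
Decimal: 13213 | 2926 = 15359



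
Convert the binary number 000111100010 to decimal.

Sum of powers of 2 for each 1-bit:
2^1 + 2^5 + 2^6 + 2^7 + 2^8
= 2 + 32 + 64 + 128 + 256
= 482



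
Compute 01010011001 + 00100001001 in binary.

Add column by column from the right: bit + bit + carry-in; write the sum mod 2, carry 1 when the sum is 2 or 3.
carry:  00000110010
        01010011001
+       00100001001
-------------------
       001110100010
(the carry out of the leftmost column, 0, becomes the leading bit)
Decimal check:
  01010011001 = 512 + 128 + 16 + 8 + 1 = 665
  00100001001 = 256 + 8 + 1 = 265
  665 + 265 = 930, and 001110100010 = 512 + 256 + 128 + 32 + 2 = 930 ✓



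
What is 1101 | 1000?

OR: 1 when either bit is 1
  1101
| 1000
------
  1101
Decimal: 13 | 8 = 13



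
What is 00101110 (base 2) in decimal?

Sum of powers of 2 for each 1-bit:
2^1 + 2^2 + 2^3 + 2^5
= 2 + 4 + 8 + 32
= 46



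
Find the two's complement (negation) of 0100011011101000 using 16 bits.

Original: 0100011011101000
Step 1 - Invert all bits: 1011100100010111
Step 2 - Add 1: 1011100100011000
Verification: 0100011011101000 + 1011100100011000 = 10000000000000000; discarding the end carry (carry out of the top bit) leaves the 16-bit value 0000000000000000, as required for x + (-x)



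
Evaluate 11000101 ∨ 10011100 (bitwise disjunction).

OR: 1 when either bit is 1
  11000101
| 10011100
----------
  11011101
Decimal: 197 | 156 = 221



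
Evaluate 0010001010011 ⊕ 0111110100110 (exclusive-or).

XOR: 1 when bits differ
  0010001010011
^ 0111110100110
---------------
  0101111110101
Decimal: 1107 ^ 4006 = 3061



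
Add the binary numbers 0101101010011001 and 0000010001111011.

Add column by column from the right: bit + bit + carry-in; write the sum mod 2, carry 1 when the sum is 2 or 3.
carry:  0000000111110110
        0101101010011001
+       0000010001111011
------------------------
       00101111100010100
(the carry out of the leftmost column, 0, becomes the leading bit)
Decimal check:
  0101101010011001 = 16384 + 4096 + 2048 + 512 + 128 + 16 + 8 + 1 = 23193
  0000010001111011 = 1024 + 64 + 32 + 16 + 8 + 2 + 1 = 1147
  23193 + 1147 = 24340, and 00101111100010100 = 16384 + 4096 + 2048 + 1024 + 512 + 256 + 16 + 4 = 24340 ✓



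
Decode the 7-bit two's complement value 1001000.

Binary: 1001000
Sign bit: 1 (negative)
Invert: 0110111
Add 1:  0111000
Magnitude: 0111000 = 32 + 16 + 8 = 56
Value: -56



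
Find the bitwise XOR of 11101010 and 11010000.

XOR: 1 when bits differ
  11101010
^ 11010000
----------
  00111010
Decimal: 234 ^ 208 = 58



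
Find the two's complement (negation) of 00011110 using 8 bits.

Original: 00011110
Step 1 - Invert all bits: 11100001
Step 2 - Add 1: 11100010
Verification: 00011110 + 11100010 = 100000000; discarding the end carry (carry out of the top bit) leaves the 8-bit value 00000000, as required for x + (-x)



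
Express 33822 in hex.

Using repeated division by 16 (digits 10–15 are A–F):
33822 ÷ 16 = 2113 remainder 14 (E)
2113 ÷ 16 = 132 remainder 1
132 ÷ 16 = 8 remainder 4
8 ÷ 16 = 0 remainder 8
Reading remainders bottom to top: 841E



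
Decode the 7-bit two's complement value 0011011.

Binary: 0011011
Sign bit: 0 (non-negative)
Read directly as an unsigned value:
0011011 = 16 + 8 + 2 + 1 = 27
Value: 27



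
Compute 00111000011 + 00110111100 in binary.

Add column by column from the right: bit + bit + carry-in; write the sum mod 2, carry 1 when the sum is 2 or 3.
carry:  01100000000
        00111000011
+       00110111100
-------------------
       001101111111
(the carry out of the leftmost column, 0, becomes the leading bit)
Decimal check:
  00111000011 = 256 + 128 + 64 + 2 + 1 = 451
  00110111100 = 256 + 128 + 32 + 16 + 8 + 4 = 444
  451 + 444 = 895, and 001101111111 = 512 + 256 + 64 + 32 + 16 + 8 + 4 + 2 + 1 = 895 ✓



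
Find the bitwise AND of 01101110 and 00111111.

AND: 1 only when both bits are 1
  01101110
& 00111111
----------
  00101110
Decimal: 110 & 63 = 46



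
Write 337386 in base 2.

Using repeated division by 2:
337386 ÷ 2 = 168693 remainder 0
168693 ÷ 2 = 84346 remainder 1
84346 ÷ 2 = 42173 remainder 0
42173 ÷ 2 = 21086 remainder 1
21086 ÷ 2 = 10543 remainder 0
10543 ÷ 2 = 5271 remainder 1
5271 ÷ 2 = 2635 remainder 1
2635 ÷ 2 = 1317 remainder 1
1317 ÷ 2 = 658 remainder 1
658 ÷ 2 = 329 remainder 0
329 ÷ 2 = 164 remainder 1
164 ÷ 2 = 82 remainder 0
82 ÷ 2 = 41 remainder 0
41 ÷ 2 = 20 remainder 1
20 ÷ 2 = 10 remainder 0
10 ÷ 2 = 5 remainder 0
5 ÷ 2 = 2 remainder 1
2 ÷ 2 = 1 remainder 0
1 ÷ 2 = 0 remainder 1
Reading remainders bottom to top: 1010010010111101010



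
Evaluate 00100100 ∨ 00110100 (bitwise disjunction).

OR: 1 when either bit is 1
  00100100
| 00110100
----------
  00110100
Decimal: 36 | 52 = 52



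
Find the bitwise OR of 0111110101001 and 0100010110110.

OR: 1 when either bit is 1
  0111110101001
| 0100010110110
---------------
  0111110111111
Decimal: 4009 | 2230 = 4031



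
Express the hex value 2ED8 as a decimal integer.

Expand by place value (powers of 16):
Digit values: E = 14, D = 13
2ED8 = 2 × 16^3 + 14 × 16^2 + 13 × 16^1 + 8 × 16^0
= 2 × 4096 + 14 × 256 + 13 × 16 + 8 × 1
= 8192 + 3584 + 208 + 8
= 11992



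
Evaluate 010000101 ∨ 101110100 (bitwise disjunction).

OR: 1 when either bit is 1
  010000101
| 101110100
-----------
  111110101
Decimal: 133 | 372 = 501



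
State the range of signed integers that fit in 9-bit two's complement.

For 9-bit two's complement:
Minimum: -2^8 = -256
Maximum: 2^8 - 1 = 255



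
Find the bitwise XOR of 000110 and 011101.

XOR: 1 when bits differ
  000110
^ 011101
--------
  011011
Decimal: 6 ^ 29 = 27



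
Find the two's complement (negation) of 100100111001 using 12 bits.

Original (sign bit 1, negative): 100100111001
Step 1 - Invert all bits: 011011000110
Step 2 - Add 1: 011011000111
Verification: 100100111001 + 011011000111 = 1000000000000; discarding the end carry (carry out of the top bit) leaves the 12-bit value 000000000000, as required for x + (-x)



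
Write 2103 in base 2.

Using repeated division by 2:
2103 ÷ 2 = 1051 remainder 1
1051 ÷ 2 = 525 remainder 1
525 ÷ 2 = 262 remainder 1
262 ÷ 2 = 131 remainder 0
131 ÷ 2 = 65 remainder 1
65 ÷ 2 = 32 remainder 1
32 ÷ 2 = 16 remainder 0
16 ÷ 2 = 8 remainder 0
8 ÷ 2 = 4 remainder 0
4 ÷ 2 = 2 remainder 0
2 ÷ 2 = 1 remainder 0
1 ÷ 2 = 0 remainder 1
Reading remainders bottom to top: 100000110111



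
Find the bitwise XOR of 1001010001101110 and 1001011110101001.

XOR: 1 when bits differ
  1001010001101110
^ 1001011110101001
------------------
  0000001111000111
Decimal: 37998 ^ 38825 = 967



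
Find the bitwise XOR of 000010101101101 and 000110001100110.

XOR: 1 when bits differ
  000010101101101
^ 000110001100110
-----------------
  000100100001011
Decimal: 1389 ^ 3174 = 2315



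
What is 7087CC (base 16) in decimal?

Expand by place value (powers of 16):
Digit values: C = 12
7087CC = 7 × 16^5 + 0 × 16^4 + 8 × 16^3 + 7 × 16^2 + 12 × 16^1 + 12 × 16^0
= 7 × 1048576 + 0 × 65536 + 8 × 4096 + 7 × 256 + 12 × 16 + 12 × 1
= 7340032 + 0 + 32768 + 1792 + 192 + 12
= 7374796



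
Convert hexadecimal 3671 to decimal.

Expand by place value (powers of 16):
3671 = 3 × 16^3 + 6 × 16^2 + 7 × 16^1 + 1 × 16^0
= 3 × 4096 + 6 × 256 + 7 × 16 + 1 × 1
= 12288 + 1536 + 112 + 1
= 13937



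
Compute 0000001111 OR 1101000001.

OR: 1 when either bit is 1
  0000001111
| 1101000001
------------
  1101001111
Decimal: 15 | 833 = 847



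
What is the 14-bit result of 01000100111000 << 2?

Original: 01000100111000 (decimal 4408)
Shift left by 2 positions
Append 2 zeros on the right and drop the 2 high bits that overflow the 14-bit width
Result: 00010011100000 (decimal 1248)
Equivalent: 4408 << 2 = 4408 × 2^2 = 17632, truncated to 14 bits = 1248



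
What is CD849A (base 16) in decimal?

Expand by place value (powers of 16):
Digit values: C = 12, D = 13, A = 10
CD849A = 12 × 16^5 + 13 × 16^4 + 8 × 16^3 + 4 × 16^2 + 9 × 16^1 + 10 × 16^0
= 12 × 1048576 + 13 × 65536 + 8 × 4096 + 4 × 256 + 9 × 16 + 10 × 1
= 12582912 + 851968 + 32768 + 1024 + 144 + 10
= 13468826



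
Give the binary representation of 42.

Using repeated division by 2:
42 ÷ 2 = 21 remainder 0
21 ÷ 2 = 10 remainder 1
10 ÷ 2 = 5 remainder 0
5 ÷ 2 = 2 remainder 1
2 ÷ 2 = 1 remainder 0
1 ÷ 2 = 0 remainder 1
Reading remainders bottom to top: 101010



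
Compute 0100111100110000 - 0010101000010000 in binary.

Method 1 - Direct subtraction (column by column from the right: bit − bit − borrow-in; if negative, add 2 and borrow 1 from the next column):
borrow: 0100000000000000
        0100111100110000
-       0010101000010000
------------------------
        0010010100100000

Method 2 - Add two's complement:
Two's complement of 0010101000010000: invert → 1101010111101111, add 1 → 1101010111110000
  0100111100110000
+ 1101010111110000
------------------
 10010010100100000  (end carry out of the top bit = 1)
Discarding the end carry: 0010010100100000
Decimal check:
  0100111100110000 = 16384 + 2048 + 1024 + 512 + 256 + 32 + 16 = 20272
  0010101000010000 = 8192 + 2048 + 512 + 16 = 10768
  20272 - 10768 = 9504, and 0010010100100000 = 8192 + 1024 + 256 + 32 = 9504 ✓



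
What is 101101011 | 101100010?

OR: 1 when either bit is 1
  101101011
| 101100010
-----------
  101101011
Decimal: 363 | 354 = 363



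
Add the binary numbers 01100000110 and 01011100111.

Add column by column from the right: bit + bit + carry-in; write the sum mod 2, carry 1 when the sum is 2 or 3.
carry:  10000001100
        01100000110
+       01011100111
-------------------
       010111101101
(the carry out of the leftmost column, 0, becomes the leading bit)
Decimal check:
  01100000110 = 512 + 256 + 4 + 2 = 774
  01011100111 = 512 + 128 + 64 + 32 + 4 + 2 + 1 = 743
  774 + 743 = 1517, and 010111101101 = 1024 + 256 + 128 + 64 + 32 + 8 + 4 + 1 = 1517 ✓



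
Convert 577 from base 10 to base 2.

Using repeated division by 2:
577 ÷ 2 = 288 remainder 1
288 ÷ 2 = 144 remainder 0
144 ÷ 2 = 72 remainder 0
72 ÷ 2 = 36 remainder 0
36 ÷ 2 = 18 remainder 0
18 ÷ 2 = 9 remainder 0
9 ÷ 2 = 4 remainder 1
4 ÷ 2 = 2 remainder 0
2 ÷ 2 = 1 remainder 0
1 ÷ 2 = 0 remainder 1
Reading remainders bottom to top: 1001000001



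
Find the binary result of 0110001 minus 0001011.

Method 1 - Direct subtraction (column by column from the right: bit − bit − borrow-in; if negative, add 2 and borrow 1 from the next column):
borrow: 0011100
        0110001
-       0001011
---------------
        0100110

Method 2 - Add two's complement:
Two's complement of 0001011: invert → 1110100, add 1 → 1110101
  0110001
+ 1110101
---------
 10100110  (end carry out of the top bit = 1)
Discarding the end carry: 0100110
Decimal check:
  0110001 = 32 + 16 + 1 = 49
  0001011 = 8 + 2 + 1 = 11
  49 - 11 = 38, and 0100110 = 32 + 4 + 2 = 38 ✓



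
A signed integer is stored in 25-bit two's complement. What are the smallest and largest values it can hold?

For 25-bit two's complement:
Minimum: -2^24 = -16777216
Maximum: 2^24 - 1 = 16777215



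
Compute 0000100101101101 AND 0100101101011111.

AND: 1 only when both bits are 1
  0000100101101101
& 0100101101011111
------------------
  0000100101001101
Decimal: 2413 & 19295 = 2381



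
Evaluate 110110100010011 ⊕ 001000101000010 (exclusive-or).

XOR: 1 when bits differ
  110110100010011
^ 001000101000010
-----------------
  111110001010001
Decimal: 27923 ^ 4418 = 31825



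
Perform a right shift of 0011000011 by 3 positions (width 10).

Original: 0011000011 (decimal 195)
Shift right by 3 positions
Drop the 3 low bits; fill with zeros on the left
Result: 0000011000 (decimal 24)
Equivalent: 195 >> 3 = 195 ÷ 2^3 = 24



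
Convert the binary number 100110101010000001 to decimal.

Sum of powers of 2 for each 1-bit:
2^0 + 2^7 + 2^9 + 2^11 + 2^13 + 2^14 + 2^17
= 1 + 128 + 512 + 2048 + 8192 + 16384 + 131072
= 158337



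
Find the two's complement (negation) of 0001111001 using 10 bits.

Original: 0001111001
Step 1 - Invert all bits: 1110000110
Step 2 - Add 1: 1110000111
Verification: 0001111001 + 1110000111 = 10000000000; discarding the end carry (carry out of the top bit) leaves the 10-bit value 0000000000, as required for x + (-x)



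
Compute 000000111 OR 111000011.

OR: 1 when either bit is 1
  000000111
| 111000011
-----------
  111000111
Decimal: 7 | 451 = 455



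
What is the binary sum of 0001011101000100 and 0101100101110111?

Add column by column from the right: bit + bit + carry-in; write the sum mod 2, carry 1 when the sum is 2 or 3.
carry:  0011111010001000
        0001011101000100
+       0101100101110111
------------------------
       00111000010111011
(the carry out of the leftmost column, 0, becomes the leading bit)
Decimal check:
  0001011101000100 = 4096 + 1024 + 512 + 256 + 64 + 4 = 5956
  0101100101110111 = 16384 + 4096 + 2048 + 256 + 64 + 32 + 16 + 4 + 2 + 1 = 22903
  5956 + 22903 = 28859, and 00111000010111011 = 16384 + 8192 + 4096 + 128 + 32 + 16 + 8 + 2 + 1 = 28859 ✓



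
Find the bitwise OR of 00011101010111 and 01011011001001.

OR: 1 when either bit is 1
  00011101010111
| 01011011001001
----------------
  01011111011111
Decimal: 1879 | 5833 = 6111



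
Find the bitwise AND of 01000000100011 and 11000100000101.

AND: 1 only when both bits are 1
  01000000100011
& 11000100000101
----------------
  01000000000001
Decimal: 4131 & 12549 = 4097



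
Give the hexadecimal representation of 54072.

Using repeated division by 16 (digits 10–15 are A–F):
54072 ÷ 16 = 3379 remainder 8
3379 ÷ 16 = 211 remainder 3
211 ÷ 16 = 13 remainder 3
13 ÷ 16 = 0 remainder 13 (D)
Reading remainders bottom to top: D338



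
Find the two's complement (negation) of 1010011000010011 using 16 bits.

Original (sign bit 1, negative): 1010011000010011
Step 1 - Invert all bits: 0101100111101100
Step 2 - Add 1: 0101100111101101
Verification: 1010011000010011 + 0101100111101101 = 10000000000000000; discarding the end carry (carry out of the top bit) leaves the 16-bit value 0000000000000000, as required for x + (-x)



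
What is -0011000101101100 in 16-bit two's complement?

Original: 0011000101101100
Step 1 - Invert all bits: 1100111010010011
Step 2 - Add 1: 1100111010010100
Verification: 0011000101101100 + 1100111010010100 = 10000000000000000; discarding the end carry (carry out of the top bit) leaves the 16-bit value 0000000000000000, as required for x + (-x)



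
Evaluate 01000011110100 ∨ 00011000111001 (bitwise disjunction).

OR: 1 when either bit is 1
  01000011110100
| 00011000111001
----------------
  01011011111101
Decimal: 4340 | 1593 = 5885



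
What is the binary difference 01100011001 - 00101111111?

Method 1 - Direct subtraction (column by column from the right: bit − bit − borrow-in; if negative, add 2 and borrow 1 from the next column):
borrow: 01111111100
        01100011001
-       00101111111
-------------------
        00110011010

Method 2 - Add two's complement:
Two's complement of 00101111111: invert → 11010000000, add 1 → 11010000001
  01100011001
+ 11010000001
-------------
 100110011010  (end carry out of the top bit = 1)
Discarding the end carry: 00110011010
Decimal check:
  01100011001 = 512 + 256 + 16 + 8 + 1 = 793
  00101111111 = 256 + 64 + 32 + 16 + 8 + 4 + 2 + 1 = 383
  793 - 383 = 410, and 00110011010 = 256 + 128 + 16 + 8 + 2 = 410 ✓



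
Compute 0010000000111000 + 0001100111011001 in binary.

Add column by column from the right: bit + bit + carry-in; write the sum mod 2, carry 1 when the sum is 2 or 3.
carry:  0000001111110000
        0010000000111000
+       0001100111011001
------------------------
       00011101000010001
(the carry out of the leftmost column, 0, becomes the leading bit)
Decimal check:
  0010000000111000 = 8192 + 32 + 16 + 8 = 8248
  0001100111011001 = 4096 + 2048 + 256 + 128 + 64 + 16 + 8 + 1 = 6617
  8248 + 6617 = 14865, and 00011101000010001 = 8192 + 4096 + 2048 + 512 + 16 + 1 = 14865 ✓



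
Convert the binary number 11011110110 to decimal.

Sum of powers of 2 for each 1-bit:
2^1 + 2^2 + 2^4 + 2^5 + 2^6 + 2^7 + 2^9 + 2^10
= 2 + 4 + 16 + 32 + 64 + 128 + 512 + 1024
= 1782



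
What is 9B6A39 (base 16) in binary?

Convert each hex digit to 4 bits:
  9 = 1001
  B = 1011
  6 = 0110
  A = 1010
  3 = 0011
  9 = 1001
Concatenate: 100110110110101000111001



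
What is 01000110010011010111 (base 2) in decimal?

Sum of powers of 2 for each 1-bit:
2^0 + 2^1 + 2^2 + 2^4 + 2^6 + 2^7 + 2^10 + 2^13 + 2^14 + 2^18
= 1 + 2 + 4 + 16 + 64 + 128 + 1024 + 8192 + 16384 + 262144
= 287959



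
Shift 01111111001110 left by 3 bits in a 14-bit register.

Original: 01111111001110 (decimal 8142)
Shift left by 3 positions
Append 3 zeros on the right and drop the 3 high bits that overflow the 14-bit width
Result: 11111001110000 (decimal 15984)
Equivalent: 8142 << 3 = 8142 × 2^3 = 65136, truncated to 14 bits = 15984



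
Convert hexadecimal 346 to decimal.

Expand by place value (powers of 16):
346 = 3 × 16^2 + 4 × 16^1 + 6 × 16^0
= 3 × 256 + 4 × 16 + 6 × 1
= 768 + 64 + 6
= 838



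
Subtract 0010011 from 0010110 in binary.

Method 1 - Direct subtraction (column by column from the right: bit − bit − borrow-in; if negative, add 2 and borrow 1 from the next column):
borrow: 0000110
        0010110
-       0010011
---------------
        0000011

Method 2 - Add two's complement:
Two's complement of 0010011: invert → 1101100, add 1 → 1101101
  0010110
+ 1101101
---------
 10000011  (end carry out of the top bit = 1)
Discarding the end carry: 0000011
Decimal check:
  0010110 = 16 + 4 + 2 = 22
  0010011 = 16 + 2 + 1 = 19
  22 - 19 = 3, and 0000011 = 2 + 1 = 3 ✓



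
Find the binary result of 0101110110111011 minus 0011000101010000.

Method 1 - Direct subtraction (column by column from the right: bit − bit − borrow-in; if negative, add 2 and borrow 1 from the next column):
borrow: 0100000010000000
        0101110110111011
-       0011000101010000
------------------------
        0010110001101011

Method 2 - Add two's complement:
Two's complement of 0011000101010000: invert → 1100111010101111, add 1 → 1100111010110000
  0101110110111011
+ 1100111010110000
------------------
 10010110001101011  (end carry out of the top bit = 1)
Discarding the end carry: 0010110001101011
Decimal check:
  0101110110111011 = 16384 + 4096 + 2048 + 1024 + 256 + 128 + 32 + 16 + 8 + 2 + 1 = 23995
  0011000101010000 = 8192 + 4096 + 256 + 64 + 16 = 12624
  23995 - 12624 = 11371, and 0010110001101011 = 8192 + 2048 + 1024 + 64 + 32 + 8 + 2 + 1 = 11371 ✓

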